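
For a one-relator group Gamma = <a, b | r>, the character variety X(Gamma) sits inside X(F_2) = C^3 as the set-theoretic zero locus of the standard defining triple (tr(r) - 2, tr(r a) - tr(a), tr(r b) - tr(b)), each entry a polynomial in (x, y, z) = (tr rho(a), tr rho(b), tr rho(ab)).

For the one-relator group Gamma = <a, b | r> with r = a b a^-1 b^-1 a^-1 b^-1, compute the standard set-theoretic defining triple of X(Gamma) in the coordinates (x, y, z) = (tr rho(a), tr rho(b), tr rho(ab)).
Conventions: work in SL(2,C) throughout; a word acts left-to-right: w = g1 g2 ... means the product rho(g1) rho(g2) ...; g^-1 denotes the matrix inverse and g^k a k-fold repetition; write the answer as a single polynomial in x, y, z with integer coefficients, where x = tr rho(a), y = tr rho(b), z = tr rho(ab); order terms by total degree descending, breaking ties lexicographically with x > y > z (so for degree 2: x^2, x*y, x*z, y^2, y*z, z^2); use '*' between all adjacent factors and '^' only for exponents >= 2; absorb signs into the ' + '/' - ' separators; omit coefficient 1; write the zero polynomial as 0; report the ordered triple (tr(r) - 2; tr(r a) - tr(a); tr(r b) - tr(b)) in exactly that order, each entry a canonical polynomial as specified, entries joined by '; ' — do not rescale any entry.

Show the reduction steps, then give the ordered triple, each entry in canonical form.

-x*y*z^2 + x^2*z + y^2*z + z^3 - 3*z - 2; -x^2*y*z^2 + x^3*z + x*y^2*z + x*z^3 - 4*x*z - x + y; x - y

trace(b^-1) = trace(b) = y
trace(b a b) = trace(b) trace(a b) - trace(a) = y*z - x
trace(a b a b) = trace(a b) trace(a b) - trace(1)   [split at repeated a] = z^2 - 2
trace(a b a) = trace(a) trace(b a) - trace(b) = x*z - y
trace(b a b a b) = trace(b) trace(a b a b) - trace(a b a) = y*z^2 - x*z - y
trace(b a b a b a) = trace(b a b a) trace(b a) - trace(a b)   [split at repeated b] = z^3 - 3*z
trace(a b a b a^-1 b) = trace(b a b a b) trace(a) - trace(b a b a b a) = x*y*z^2 - x^2*z - z^3 - x*y + 3*z
trace(a^-1 b^-1 a b a b) = trace(a b a b a^-1) trace(b) - trace(a b a b a^-1 b) = -x*y*z^2 + x^2*z + y^2*z + z^3 - 3*z
trace(b^-1 a^-1 b^-1 a b a) = trace(a^-1 b^-1 a b a) trace(b) - trace(a^-1 b^-1 a b a b) = x*y*z^2 - x^2*z - y^2*z - z^3 + x*y + 3*z
trace(a b a^-1 b^-1 a^-1 b^-1) = trace(b^-1 a^-1 b^-1 a b) trace(a) - trace(b^-1 a^-1 b^-1 a b a) = -x*y*z^2 + x^2*z + y^2*z + z^3 - 3*z
trace(a^2) = trace(a) trace(a) - trace(1) = x^2 - 2
trace(a^2 b a) = trace(a) trace(b a^2) - trace(b a) = x^2*z - x*y - z
trace(a^2 b a b) = trace(a) trace(b a b a) - trace(b a b) = x*z^2 - y*z - x
trace(b^-1 a^2 b a) = trace(a^2 b a) trace(b) - trace(a^2 b a b) = x^2*y*z - x*y^2 - x*z^2 + x
trace(a^-1 b^-1 a^2 b) = trace(b^-1 a^2 b) trace(a) - trace(b^-1 a^2 b a) = -x^2*y*z + x^3 + x*y^2 + x*z^2 - 3*x
trace(a^-1 b^-1 a^2 b a^-1) = trace(a^-1 b^-1 a^2 b) trace(a) - trace(a^-1 b^-1 a^2 b a) = -x^3*y*z + x^4 + x^2*y^2 + x^2*z^2 - 4*x^2 + 2
trace(b^2 a^2) = trace(b) trace(a^2 b) - trace(a^2) = x*y*z - x^2 - y^2 + 2
trace(a^2 b^2 a) = trace(a) trace(b^2 a^2) - trace(b^2 a) = x^2*y*z - x^3 - x*y^2 - y*z + 3*x
trace(a^2 b^2 a b) = trace(b) trace(a b a^2 b) - trace(a b a^2) = x*y*z^2 - x^2*z - y^2*z + z
trace(b^-1 a^2 b^2 a) = trace(a^2 b^2 a) trace(b) - trace(a^2 b^2 a b) = x^2*y^2*z - x^3*y - x*y^3 - x*y*z^2 + x^2*z + 3*x*y - z
trace(b a^-1 b^-1 a^2 b) = trace(b^-1 a^2 b^2) trace(a) - trace(b^-1 a^2 b^2 a) = -x^2*y^2*z + x^3*y + x*y^3 + x*y*z^2 - 4*x*y + z
trace(a^2 b a b a) = trace(a) trace(a b a b a) - trace(a b a b) = x^2*z^2 - x*y*z - x^2 - z^2 + 2
trace(a^2 b a b a b) = trace(a) trace(b a b a b a) - trace(b a b a b) = x*z^3 - y*z^2 - 2*x*z + y
trace(b^-1 a^2 b a b a) = trace(a^2 b a b a) trace(b) - trace(a^2 b a b a b) = x^2*y*z^2 - x*y^2*z - x*z^3 - x^2*y + 2*x*z + y
trace(b a^-1 b^-1 a^2 b a) = trace(b^-1 a^2 b a b) trace(a) - trace(b^-1 a^2 b a b a) = -x^2*y*z^2 + x^3*z + x*y^2*z + x*z^3 - 3*x*z - y
trace(a^-1 b^-1 a^2 b a^-1 b) = trace(b a^-1 b^-1 a^2 b) trace(a) - trace(b a^-1 b^-1 a^2 b a) = -x^3*y^2*z + x^4*y + x^2*y^3 + 2*x^2*y*z^2 - x^3*z - x*y^2*z - x*z^3 - 4*x^2*y + 4*x*z + y
trace(a b a^-1 b^-1 a^-1 b^-1 a) = trace(a^-1 b^-1 a^2 b a^-1) trace(b) - trace(a^-1 b^-1 a^2 b a^-1 b) = -x^2*y*z^2 + x^3*z + x*y^2*z + x*z^3 - 4*x*z + y
assemble the triple (trace(r) - 2; trace(r a) - x; trace(r b) - y)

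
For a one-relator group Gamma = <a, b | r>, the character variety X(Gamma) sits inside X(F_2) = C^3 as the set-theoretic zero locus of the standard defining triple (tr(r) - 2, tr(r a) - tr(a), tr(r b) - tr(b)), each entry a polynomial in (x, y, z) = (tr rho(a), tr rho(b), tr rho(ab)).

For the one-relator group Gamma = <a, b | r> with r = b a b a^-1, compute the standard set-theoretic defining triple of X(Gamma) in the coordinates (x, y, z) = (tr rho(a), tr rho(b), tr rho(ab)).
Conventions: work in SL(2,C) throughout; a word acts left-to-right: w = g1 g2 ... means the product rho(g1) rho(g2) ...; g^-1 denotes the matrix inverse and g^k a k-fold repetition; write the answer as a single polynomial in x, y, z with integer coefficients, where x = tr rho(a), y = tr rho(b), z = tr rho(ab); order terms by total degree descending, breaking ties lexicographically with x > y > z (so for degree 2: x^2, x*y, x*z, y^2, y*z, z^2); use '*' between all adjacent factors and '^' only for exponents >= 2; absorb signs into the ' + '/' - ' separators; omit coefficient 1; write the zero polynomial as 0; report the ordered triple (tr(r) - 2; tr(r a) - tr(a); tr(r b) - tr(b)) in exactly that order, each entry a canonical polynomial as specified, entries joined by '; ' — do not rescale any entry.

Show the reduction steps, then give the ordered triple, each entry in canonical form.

trace(b a b) = trace(b) * trace(a b) - trace(a)   [square of b] = y*z - x
trace(b a b a) = trace(b a) * trace(b a) - trace(1)   [split at a repeated b] = z^2 - 2
trace(b a b a^-1) = trace(b a b) * trace(a) - trace(b a b a)   [inverse elimination on a] = x*y*z - x^2 - z^2 + 2
trace(b^2 a b) = trace(b) * trace(a b^2) - trace(a b) = y^2*z - x*y - z
trace(a b a) = trace(a) * trace(b a) - trace(b) = x*z - y
trace(b^2 a b a) = trace(b) * trace(a b a b) - trace(a b a) = y*z^2 - x*z - y
trace(b a b a^-1 b) = trace(b^2 a b) * trace(a) - trace(b^2 a b a) = x*y^2*z - x^2*y - y*z^2 + y
assemble the triple (trace(r) - 2; trace(r a) - x; trace(r b) - y)

x*y*z - x^2 - z^2; y*z - 2*x; x*y^2*z - x^2*y - y*z^2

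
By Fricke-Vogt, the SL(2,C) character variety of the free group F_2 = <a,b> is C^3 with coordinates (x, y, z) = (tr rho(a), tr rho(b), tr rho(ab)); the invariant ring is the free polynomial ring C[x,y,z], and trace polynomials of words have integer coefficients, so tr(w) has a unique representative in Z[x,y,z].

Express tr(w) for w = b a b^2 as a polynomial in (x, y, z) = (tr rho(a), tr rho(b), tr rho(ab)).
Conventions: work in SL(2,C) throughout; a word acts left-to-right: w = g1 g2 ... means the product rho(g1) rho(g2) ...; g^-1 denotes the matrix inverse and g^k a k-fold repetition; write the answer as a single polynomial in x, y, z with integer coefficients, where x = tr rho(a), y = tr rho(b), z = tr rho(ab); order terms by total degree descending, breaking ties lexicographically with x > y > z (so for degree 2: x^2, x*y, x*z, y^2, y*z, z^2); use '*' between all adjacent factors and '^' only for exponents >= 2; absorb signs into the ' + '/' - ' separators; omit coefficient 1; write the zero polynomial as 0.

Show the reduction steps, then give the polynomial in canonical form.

reduce: trace(a b^2) = trace(b)*trace(a b) - trace(a) = y*z - x
reduce: trace(b a b^2) = trace(b)*trace(a b^2) - trace(a b) = y^2*z - x*y - z

y^2*z - x*y - z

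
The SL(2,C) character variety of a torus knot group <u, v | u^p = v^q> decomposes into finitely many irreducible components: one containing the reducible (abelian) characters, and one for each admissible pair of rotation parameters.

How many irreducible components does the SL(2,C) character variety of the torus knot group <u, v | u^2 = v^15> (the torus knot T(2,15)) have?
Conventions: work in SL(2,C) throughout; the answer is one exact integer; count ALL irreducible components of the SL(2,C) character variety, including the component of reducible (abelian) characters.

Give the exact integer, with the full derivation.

In the torus knot group T(2,15), u^2 = v^15 is central, so an irreducible representation sends it to +I or -I (Schur).
So on each irreducible component the traces are pinned: tr(u) = 2*cos(pi*alpha/2) with 1 <= alpha <= 1, tr(v) = 2*cos(pi*beta/15) with 1 <= beta <= 14.
The two central values (-1)^alpha I and (-1)^beta I must be the same matrix, so alpha and beta share a parity.
count pairs: odd alpha (1 choices) x odd beta (7), plus even alpha (0) x even beta (7): 1*7 + 0*7 = 7.
components with irreducible characters: 7; plus the single component of reducible (abelian) characters: total 8.

8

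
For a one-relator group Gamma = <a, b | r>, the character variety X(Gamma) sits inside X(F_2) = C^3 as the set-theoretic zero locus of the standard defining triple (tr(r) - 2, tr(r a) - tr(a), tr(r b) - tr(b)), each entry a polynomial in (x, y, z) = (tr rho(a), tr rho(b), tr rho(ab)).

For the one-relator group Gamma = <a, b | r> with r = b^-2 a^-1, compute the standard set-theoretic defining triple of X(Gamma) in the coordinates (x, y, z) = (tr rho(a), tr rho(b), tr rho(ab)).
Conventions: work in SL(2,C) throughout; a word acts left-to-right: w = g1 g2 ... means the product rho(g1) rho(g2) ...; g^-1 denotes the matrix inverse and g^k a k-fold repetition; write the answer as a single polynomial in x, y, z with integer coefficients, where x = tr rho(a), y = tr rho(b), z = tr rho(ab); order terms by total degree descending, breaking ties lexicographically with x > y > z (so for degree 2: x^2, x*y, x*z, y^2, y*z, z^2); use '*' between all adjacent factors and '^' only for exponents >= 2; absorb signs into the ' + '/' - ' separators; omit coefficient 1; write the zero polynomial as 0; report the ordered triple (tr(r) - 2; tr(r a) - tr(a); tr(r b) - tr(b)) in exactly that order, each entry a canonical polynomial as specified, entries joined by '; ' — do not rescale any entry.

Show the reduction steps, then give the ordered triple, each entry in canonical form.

so tr(b^-1) = tr(b) = y
tr(b^-1 a) = tr(a)*tr(b) - tr(a b)  (eliminate b^-1) = x*y - z
tr(b^-1 a^-1) = tr(b^-1)*tr(a) - tr(b^-1 a)  (eliminate a^-1) = z
tr(b^-2 a^-1) = tr(b^-1 a^-1)*tr(b) - tr(b^-1 a^-1 b)  (eliminate b^-1) = y*z - x
tr(b^-2) = tr(b^-1)*tr(b) - tr(1) = y^2 - 2
assemble the triple (tr(r) - 2; tr(r a) - x; tr(r b) - y)

y*z - x - 2; y^2 - x - 2; -y + z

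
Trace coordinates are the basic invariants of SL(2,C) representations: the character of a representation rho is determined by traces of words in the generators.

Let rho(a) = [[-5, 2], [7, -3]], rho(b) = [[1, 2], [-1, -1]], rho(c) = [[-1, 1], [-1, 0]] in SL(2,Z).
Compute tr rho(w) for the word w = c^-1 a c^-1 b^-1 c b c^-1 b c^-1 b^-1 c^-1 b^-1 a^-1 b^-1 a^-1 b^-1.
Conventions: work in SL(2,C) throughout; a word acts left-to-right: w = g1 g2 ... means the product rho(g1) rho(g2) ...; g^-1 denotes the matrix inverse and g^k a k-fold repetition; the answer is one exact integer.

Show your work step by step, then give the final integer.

-685

rho(c^-1) = [[0, -1], [1, -1]]
... * rho(a) = [[-5, 2], [7, -3]]  ->  [[-7, 3], [-12, 5]]
... * rho(c^-1) = [[0, -1], [1, -1]]  ->  [[3, 4], [5, 7]]
... * rho(b^-1) = [[-1, -2], [1, 1]]  ->  [[1, -2], [2, -3]]
... * rho(c) = [[-1, 1], [-1, 0]]  ->  [[1, 1], [1, 2]]
... * rho(b) = [[1, 2], [-1, -1]]  ->  [[0, 1], [-1, 0]]
... * rho(c^-1) = [[0, -1], [1, -1]]  ->  [[1, -1], [0, 1]]
... * rho(b) = [[1, 2], [-1, -1]]  ->  [[2, 3], [-1, -1]]
... * rho(c^-1) = [[0, -1], [1, -1]]  ->  [[3, -5], [-1, 2]]
... * rho(b^-1) = [[-1, -2], [1, 1]]  ->  [[-8, -11], [3, 4]]
... * rho(c^-1) = [[0, -1], [1, -1]]  ->  [[-11, 19], [4, -7]]
... * rho(b^-1) = [[-1, -2], [1, 1]]  ->  [[30, 41], [-11, -15]]
... * rho(a^-1) = [[-3, -2], [-7, -5]]  ->  [[-377, -265], [138, 97]]
... * rho(b^-1) = [[-1, -2], [1, 1]]  ->  [[112, 489], [-41, -179]]
... * rho(a^-1) = [[-3, -2], [-7, -5]]  ->  [[-3759, -2669], [1376, 977]]
... * rho(b^-1) = [[-1, -2], [1, 1]]  ->  [[1090, 4849], [-399, -1775]]
tr = 1090 + -1775 = -685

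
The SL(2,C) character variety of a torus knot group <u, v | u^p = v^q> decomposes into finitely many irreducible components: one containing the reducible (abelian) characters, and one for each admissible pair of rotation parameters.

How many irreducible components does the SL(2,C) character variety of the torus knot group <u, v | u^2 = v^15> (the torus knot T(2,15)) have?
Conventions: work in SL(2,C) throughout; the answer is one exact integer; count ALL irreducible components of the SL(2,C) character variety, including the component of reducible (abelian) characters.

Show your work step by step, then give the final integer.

For T(2,15): irreducibility forces the central element u^2 = v^15 to one of +I, -I.
So on each irreducible component the traces are pinned: tr(u) = 2*cos(pi*alpha/2) with 1 <= alpha <= 1, tr(v) = 2*cos(pi*beta/15) with 1 <= beta <= 14.
Consistency of u^2 = (-1)^alpha I with v^15 = (-1)^beta I forces alpha = beta (mod 2).
Enumerate parity-matched pairs: 1*7 odd-odd plus 0*7 even-even gives 7.
Total: 7 irreducible-character components + 1 reducible (abelian) component = 8.

8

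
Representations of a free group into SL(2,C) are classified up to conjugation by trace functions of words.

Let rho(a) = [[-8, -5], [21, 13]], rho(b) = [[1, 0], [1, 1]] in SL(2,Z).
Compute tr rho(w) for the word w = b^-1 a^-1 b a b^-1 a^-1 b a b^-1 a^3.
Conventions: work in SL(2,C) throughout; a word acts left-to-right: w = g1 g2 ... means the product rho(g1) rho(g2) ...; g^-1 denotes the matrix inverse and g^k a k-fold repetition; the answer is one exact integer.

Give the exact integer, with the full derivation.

161230

rho(b^-1) = [[1, 0], [-1, 1]]
... * rho(a^-1) = [[13, 5], [-21, -8]]  ->  [[13, 5], [-34, -13]]
... * rho(b) = [[1, 0], [1, 1]]  ->  [[18, 5], [-47, -13]]
... * rho(a) = [[-8, -5], [21, 13]]  ->  [[-39, -25], [103, 66]]
... * rho(b^-1) = [[1, 0], [-1, 1]]  ->  [[-14, -25], [37, 66]]
... * rho(a^-1) = [[13, 5], [-21, -8]]  ->  [[343, 130], [-905, -343]]
... * rho(b) = [[1, 0], [1, 1]]  ->  [[473, 130], [-1248, -343]]
... * rho(a) = [[-8, -5], [21, 13]]  ->  [[-1054, -675], [2781, 1781]]
... * rho(b^-1) = [[1, 0], [-1, 1]]  ->  [[-379, -675], [1000, 1781]]
... * rho(a) = [[-8, -5], [21, 13]]  ->  [[-11143, -6880], [29401, 18153]]
... * rho(a) = [[-8, -5], [21, 13]]  ->  [[-55336, -33725], [146005, 88984]]
... * rho(a) = [[-8, -5], [21, 13]]  ->  [[-265537, -161745], [700624, 426767]]
tr = -265537 + 426767 = 161230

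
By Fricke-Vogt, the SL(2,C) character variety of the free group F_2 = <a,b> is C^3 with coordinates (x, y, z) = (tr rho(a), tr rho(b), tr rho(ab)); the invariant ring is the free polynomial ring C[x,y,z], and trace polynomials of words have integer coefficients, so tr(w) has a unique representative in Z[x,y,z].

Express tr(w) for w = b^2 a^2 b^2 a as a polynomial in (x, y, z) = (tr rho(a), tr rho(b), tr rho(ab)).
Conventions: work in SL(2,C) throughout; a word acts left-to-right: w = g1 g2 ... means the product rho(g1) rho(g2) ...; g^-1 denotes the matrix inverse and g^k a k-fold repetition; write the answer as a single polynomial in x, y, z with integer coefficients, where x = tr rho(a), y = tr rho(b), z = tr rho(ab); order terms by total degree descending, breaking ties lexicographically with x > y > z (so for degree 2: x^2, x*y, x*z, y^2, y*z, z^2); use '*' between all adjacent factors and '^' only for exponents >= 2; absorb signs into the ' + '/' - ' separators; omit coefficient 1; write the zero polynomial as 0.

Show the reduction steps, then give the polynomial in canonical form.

x*y^2*z^2 - 2*x^2*y*z - y^3*z + x^3 + x*y^2 + 2*y*z - 3*x

tr(b a b a) = tr(b a)*tr(b a) - tr(1)   [split at a repeated b] = z^2 - 2
tr(b a b) = tr(b)*tr(a b) - tr(a)   [square of b] = y*z - x
tr(a b a^2 b) = tr(a)*tr(b a b a) - tr(b a b)   [square of a] = x*z^2 - y*z - x
tr(b a^2) = tr(a)*tr(b a) - tr(b)   [square of a] = x*z - y
tr(a b a^2) = tr(a)*tr(b a^2) - tr(b a)   [square of a] = x^2*z - x*y - z
apply: tr(a^2 b^2 a b) = tr(b)*tr(a b a^2 b) - tr(a b a^2)   [square of b] = x*y*z^2 - x^2*z - y^2*z + z
tr(a^2) = tr(a)*tr(a) - tr(1)   [square of a] = x^2 - 2
tr(a^3) = tr(a)*tr(a^2) - tr(a)   [square of a] = x^3 - 3*x
use: tr(a^2 b^2 a) = tr(b)*tr(a^3 b) - tr(a^3)   [square of b] = x^2*y*z - x^3 - x*y^2 - y*z + 3*x
use: tr(b^2 a^2 b^2 a) = tr(b)*tr(a^2 b^2 a b) - tr(a^2 b^2 a)   [square of b] = x*y^2*z^2 - 2*x^2*y*z - y^3*z + x^3 + x*y^2 + 2*y*z - 3*x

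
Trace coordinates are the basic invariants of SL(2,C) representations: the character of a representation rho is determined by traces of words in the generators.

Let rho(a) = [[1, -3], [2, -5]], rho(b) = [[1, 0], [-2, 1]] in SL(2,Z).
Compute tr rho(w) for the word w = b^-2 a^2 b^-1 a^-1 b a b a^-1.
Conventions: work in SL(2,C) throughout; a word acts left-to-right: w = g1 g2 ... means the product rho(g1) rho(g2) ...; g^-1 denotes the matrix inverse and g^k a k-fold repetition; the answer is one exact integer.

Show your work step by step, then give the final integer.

rho(b^-1) = [[1, 0], [2, 1]]
... * rho(b^-1) = [[1, 0], [2, 1]]  ->  [[1, 0], [4, 1]]
... * rho(a) = [[1, -3], [2, -5]]  ->  [[1, -3], [6, -17]]
... * rho(a) = [[1, -3], [2, -5]]  ->  [[-5, 12], [-28, 67]]
... * rho(b^-1) = [[1, 0], [2, 1]]  ->  [[19, 12], [106, 67]]
... * rho(a^-1) = [[-5, 3], [-2, 1]]  ->  [[-119, 69], [-664, 385]]
... * rho(b) = [[1, 0], [-2, 1]]  ->  [[-257, 69], [-1434, 385]]
... * rho(a) = [[1, -3], [2, -5]]  ->  [[-119, 426], [-664, 2377]]
... * rho(b) = [[1, 0], [-2, 1]]  ->  [[-971, 426], [-5418, 2377]]
... * rho(a^-1) = [[-5, 3], [-2, 1]]  ->  [[4003, -2487], [22336, -13877]]
tr = 4003 + -13877 = -9874

-9874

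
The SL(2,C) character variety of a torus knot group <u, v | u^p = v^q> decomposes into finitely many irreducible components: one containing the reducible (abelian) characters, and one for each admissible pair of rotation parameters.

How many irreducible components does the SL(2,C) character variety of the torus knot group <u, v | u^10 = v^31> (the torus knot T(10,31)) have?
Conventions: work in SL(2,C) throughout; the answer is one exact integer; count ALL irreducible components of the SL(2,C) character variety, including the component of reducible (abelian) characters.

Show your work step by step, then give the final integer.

136

Gamma = < u, v | u^10 = v^31 > (torus knot T(10,31)); the central element u^10 = v^31 acts as +I or -I in any irreducible SL(2,C) representation.
This locks tr(u) to 2*cos(pi*alpha/10), alpha in 1..9, and tr(v) to 2*cos(pi*beta/31), beta in 1..30, on each component of irreducible characters.
u^10 = (-1)^alpha I and v^31 = (-1)^beta I must agree, so alpha and beta have equal parity.
count pairs: odd alpha (5 choices) x odd beta (15), plus even alpha (4) x even beta (15): 5*15 + 4*15 = 135.
Total: 135 irreducible-character components + 1 reducible (abelian) component = 136.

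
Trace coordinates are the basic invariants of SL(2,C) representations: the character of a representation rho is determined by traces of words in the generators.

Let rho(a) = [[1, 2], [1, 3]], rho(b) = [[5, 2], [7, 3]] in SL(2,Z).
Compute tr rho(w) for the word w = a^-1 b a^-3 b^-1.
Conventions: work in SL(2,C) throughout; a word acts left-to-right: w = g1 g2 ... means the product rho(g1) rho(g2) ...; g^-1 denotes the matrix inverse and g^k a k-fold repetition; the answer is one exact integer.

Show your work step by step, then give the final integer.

rho(a^-1) = [[3, -2], [-1, 1]]
... * rho(b) = [[5, 2], [7, 3]]  ->  [[1, 0], [2, 1]]
... * rho(a^-1) = [[3, -2], [-1, 1]]  ->  [[3, -2], [5, -3]]
... * rho(a^-1) = [[3, -2], [-1, 1]]  ->  [[11, -8], [18, -13]]
... * rho(a^-1) = [[3, -2], [-1, 1]]  ->  [[41, -30], [67, -49]]
... * rho(b^-1) = [[3, -2], [-7, 5]]  ->  [[333, -232], [544, -379]]
tr = 333 + -379 = -46

-46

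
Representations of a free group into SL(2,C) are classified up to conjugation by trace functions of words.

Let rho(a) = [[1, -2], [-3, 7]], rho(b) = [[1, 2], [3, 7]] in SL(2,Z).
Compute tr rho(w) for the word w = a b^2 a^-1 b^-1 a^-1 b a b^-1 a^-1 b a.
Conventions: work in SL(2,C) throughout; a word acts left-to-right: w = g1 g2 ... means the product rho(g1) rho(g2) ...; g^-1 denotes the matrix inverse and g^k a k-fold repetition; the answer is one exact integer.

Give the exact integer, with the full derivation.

rho(a) = [[1, -2], [-3, 7]]
... * rho(b) = [[1, 2], [3, 7]]  ->  [[-5, -12], [18, 43]]
... * rho(b) = [[1, 2], [3, 7]]  ->  [[-41, -94], [147, 337]]
... * rho(a^-1) = [[7, 2], [3, 1]]  ->  [[-569, -176], [2040, 631]]
... * rho(b^-1) = [[7, -2], [-3, 1]]  ->  [[-3455, 962], [12387, -3449]]
... * rho(a^-1) = [[7, 2], [3, 1]]  ->  [[-21299, -5948], [76362, 21325]]
... * rho(b) = [[1, 2], [3, 7]]  ->  [[-39143, -84234], [140337, 301999]]
... * rho(a) = [[1, -2], [-3, 7]]  ->  [[213559, -511352], [-765660, 1833319]]
... * rho(b^-1) = [[7, -2], [-3, 1]]  ->  [[3028969, -938470], [-10859577, 3364639]]
... * rho(a^-1) = [[7, 2], [3, 1]]  ->  [[18387373, 5119468], [-65923122, -18354515]]
... * rho(b) = [[1, 2], [3, 7]]  ->  [[33745777, 72611022], [-120986667, -260327849]]
... * rho(a) = [[1, -2], [-3, 7]]  ->  [[-184087289, 440785600], [659996880, -1580321609]]
tr = -184087289 + -1580321609 = -1764408898

-1764408898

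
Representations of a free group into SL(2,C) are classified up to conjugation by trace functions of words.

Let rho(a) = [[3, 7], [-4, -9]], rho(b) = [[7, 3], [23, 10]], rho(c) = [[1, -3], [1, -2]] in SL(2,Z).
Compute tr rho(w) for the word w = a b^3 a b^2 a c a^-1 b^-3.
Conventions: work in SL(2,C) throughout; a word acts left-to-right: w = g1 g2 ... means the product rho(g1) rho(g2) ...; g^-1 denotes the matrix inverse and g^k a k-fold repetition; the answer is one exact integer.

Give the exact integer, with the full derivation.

rho(a) = [[3, 7], [-4, -9]]
... * rho(b) = [[7, 3], [23, 10]]  ->  [[182, 79], [-235, -102]]
... * rho(b) = [[7, 3], [23, 10]]  ->  [[3091, 1336], [-3991, -1725]]
... * rho(b) = [[7, 3], [23, 10]]  ->  [[52365, 22633], [-67612, -29223]]
... * rho(a) = [[3, 7], [-4, -9]]  ->  [[66563, 162858], [-85944, -210277]]
... * rho(b) = [[7, 3], [23, 10]]  ->  [[4211675, 1828269], [-5437979, -2360602]]
... * rho(b) = [[7, 3], [23, 10]]  ->  [[71531912, 30917715], [-92359699, -39919957]]
... * rho(a) = [[3, 7], [-4, -9]]  ->  [[90924876, 222463949], [-117399269, -287238280]]
... * rho(c) = [[1, -3], [1, -2]]  ->  [[313388825, -717702526], [-404637549, 926674367]]
... * rho(a^-1) = [[-9, -7], [4, 3]]  ->  [[-5691309529, -4346829353], [7348435409, 5612485944]]
... * rho(b^-1) = [[10, -3], [-23, 7]]  ->  [[43063979829, -13353876884], [-55602822622, 17242095381]]
... * rho(b^-1) = [[10, -3], [-23, 7]]  ->  [[737778966622, -222669077675], [-952596419983, 287503135533]]
... * rho(b^-1) = [[10, -3], [-23, 7]]  ->  [[12499178452745, -3772020443591], [-16138536317089, 4870311208680]]
tr = 12499178452745 + 4870311208680 = 17369489661425

17369489661425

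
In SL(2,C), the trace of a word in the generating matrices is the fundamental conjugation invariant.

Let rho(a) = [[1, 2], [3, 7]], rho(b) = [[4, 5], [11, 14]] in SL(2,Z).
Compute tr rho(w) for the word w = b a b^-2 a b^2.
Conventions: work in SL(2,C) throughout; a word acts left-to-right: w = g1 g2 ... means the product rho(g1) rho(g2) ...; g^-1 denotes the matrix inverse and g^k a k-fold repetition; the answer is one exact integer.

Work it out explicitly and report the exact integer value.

1809248

rho(b) = [[4, 5], [11, 14]]
... * rho(a) = [[1, 2], [3, 7]]  ->  [[19, 43], [53, 120]]
... * rho(b^-1) = [[14, -5], [-11, 4]]  ->  [[-207, 77], [-578, 215]]
... * rho(b^-1) = [[14, -5], [-11, 4]]  ->  [[-3745, 1343], [-10457, 3750]]
... * rho(a) = [[1, 2], [3, 7]]  ->  [[284, 1911], [793, 5336]]
... * rho(b) = [[4, 5], [11, 14]]  ->  [[22157, 28174], [61868, 78669]]
... * rho(b) = [[4, 5], [11, 14]]  ->  [[398542, 505221], [1112831, 1410706]]
tr = 398542 + 1410706 = 1809248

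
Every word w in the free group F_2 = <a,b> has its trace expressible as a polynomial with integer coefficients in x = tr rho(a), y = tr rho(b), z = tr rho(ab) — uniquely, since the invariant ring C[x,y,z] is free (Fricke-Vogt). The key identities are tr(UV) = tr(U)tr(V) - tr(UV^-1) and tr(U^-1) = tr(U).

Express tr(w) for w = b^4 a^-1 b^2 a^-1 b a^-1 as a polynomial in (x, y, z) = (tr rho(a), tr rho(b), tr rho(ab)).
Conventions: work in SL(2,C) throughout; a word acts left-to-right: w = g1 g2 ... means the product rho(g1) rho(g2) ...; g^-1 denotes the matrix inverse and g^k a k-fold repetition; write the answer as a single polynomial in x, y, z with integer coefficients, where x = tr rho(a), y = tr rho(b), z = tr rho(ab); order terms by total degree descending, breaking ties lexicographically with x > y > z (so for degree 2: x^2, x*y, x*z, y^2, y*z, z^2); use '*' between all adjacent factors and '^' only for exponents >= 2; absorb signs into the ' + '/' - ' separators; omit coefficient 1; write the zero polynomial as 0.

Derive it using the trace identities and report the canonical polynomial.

tr(b^2) = tr(b) tr(b) - tr(1)   [square of b] = y^2 - 2
tr(b^3) = tr(b) tr(b^2) - tr(b)   [square of b] = y^3 - 3*y
tr(b^4) = tr(b) tr(b^3) - tr(b^2)   [square of b] = y^4 - 4*y^2 + 2
tr(b^5) = tr(b) tr(b^4) - tr(b^3)   [square of b] = y^5 - 5*y^3 + 5*y
tr(b^6) = tr(b) tr(b^5) - tr(b^4)   [square of b] = y^6 - 6*y^4 + 9*y^2 - 2
apply: tr(b^7) = tr(b) tr(b^6) - tr(b^5)   [square of b] = y^7 - 7*y^5 + 14*y^3 - 7*y
use: tr(a b^2) = tr(b) tr(a b) - tr(a)   [square of b] = y*z - x
apply: tr(a b^3) = tr(b) tr(a b^2) - tr(a b)   [square of b] = y^2*z - x*y - z
use: tr(b^2 a b^2) = tr(b) tr(a b^3) - tr(a b^2)   [square of b] = y^3*z - x*y^2 - 2*y*z + x
tr(a b^5) = tr(b) tr(b^2 a b^2) - tr(b^2 a b)   [square of b] = y^4*z - x*y^3 - 3*y^2*z + 2*x*y + z
tr(b^5 a b) = tr(b) tr(a b^5) - tr(a b^4)   [square of b] = y^5*z - x*y^4 - 4*y^3*z + 3*x*y^2 + 3*y*z - x
tr(b^7 a) = tr(b) tr(b^5 a b) - tr(b^5 a)   [square of b] = y^6*z - x*y^5 - 5*y^4*z + 4*x*y^3 + 6*y^2*z - 3*x*y - z
tr(b^6 a^-1 b) = tr(b^7) tr(a) - tr(b^7 a)   [inverse elimination on a] = x*y^7 - y^6*z - 6*x*y^5 + 5*y^4*z + 10*x*y^3 - 6*y^2*z - 4*x*y + z
use: tr(a b a b) = tr(a b) tr(a b) - tr(1)   [split at a repeated a] = z^2 - 2
apply: tr(a b a) = tr(a) tr(b a) - tr(b)   [square of a] = x*z - y
tr(a b a b^2) = tr(b) tr(a b a b) - tr(a b a)   [square of b] = y*z^2 - x*z - y
tr(a b a b^3) = tr(b) tr(a b a b^2) - tr(a b a b)   [square of b] = y^2*z^2 - x*y*z - y^2 - z^2 + 2
apply: tr(a b a b^4) = tr(b) tr(a b a b^3) - tr(a b a b^2)   [square of b] = y^3*z^2 - x*y^2*z - y^3 - 2*y*z^2 + x*z + 3*y
apply: tr(b^4 a b a b) = tr(b) tr(a b a b^4) - tr(a b a b^3)   [square of b] = y^4*z^2 - x*y^3*z - y^4 - 3*y^2*z^2 + 2*x*y*z + 4*y^2 + z^2 - 2
tr(b a b^6 a) = tr(b) tr(b^4 a b a b) - tr(b^4 a b a)   [square of b] = y^5*z^2 - x*y^4*z - y^5 - 4*y^3*z^2 + 3*x*y^2*z + 5*y^3 + 3*y*z^2 - x*z - 5*y
use: tr(b^6 a^-1 b a) = tr(b a b^6) tr(a) - tr(b a b^6 a)   [inverse elimination on a] = x*y^6*z - x^2*y^5 - y^5*z^2 - 4*x*y^4*z + 4*x^2*y^3 + y^5 + 4*y^3*z^2 + 3*x*y^2*z - 3*x^2*y - 5*y^3 - 3*y*z^2 + 5*y
tr(b^2 a^-1 b a^-1 b^4) = tr(b^6 a^-1 b) tr(a) - tr(b^6 a^-1 b a)   [inverse elimination on a] = x^2*y^7 - 2*x*y^6*z - 5*x^2*y^5 + y^5*z^2 + 9*x*y^4*z + 6*x^2*y^3 - y^5 - 4*y^3*z^2 - 9*x*y^2*z - x^2*y + 5*y^3 + 3*y*z^2 + x*z - 5*y
use: tr(a b^2 a) = tr(a) tr(b^2 a) - tr(b^2)   [square of a] = x*y*z - x^2 - y^2 + 2
tr(a b^2 a b^2) = tr(b) tr(a b^2 a b) - tr(a b^2 a)   [square of b] = y^2*z^2 - 2*x*y*z + x^2 - 2
use: tr(b a b^2 a b^2) = tr(b) tr(a b^2 a b^2) - tr(a b^2 a b)   [square of b] = y^3*z^2 - 2*x*y^2*z + x^2*y - y*z^2 + x*z - y
tr(a b^4 a b^2) = tr(b) tr(b a b^2 a b^2) - tr(b a b^2 a b)   [square of b] = y^4*z^2 - 2*x*y^3*z + x^2*y^2 - 2*y^2*z^2 + 3*x*y*z - x^2 - y^2 + 2
use: tr(b^4 a b^3 a) = tr(b) tr(a b^4 a b^2) - tr(a b^4 a b)   [square of b] = y^5*z^2 - 2*x*y^4*z + x^2*y^3 - 3*y^3*z^2 + 4*x*y^2*z - x^2*y + 2*y*z^2 - x*z - y
tr(b a^-1 b^4 a b^2) = tr(b^4 a b^3) tr(a) - tr(b^4 a b^3 a)   [inverse elimination on a] = x*y^6*z - x^2*y^5 - y^5*z^2 - 3*x*y^4*z + 3*x^2*y^3 + 3*y^3*z^2 + 2*x*y^2*z - 2*x^2*y - 2*y*z^2 + y
tr(b^2 a^2 b) = tr(b) tr(b a^2 b) - tr(b a^2)   [square of b] = x*y^2*z - x^2*y - y^3 - x*z + 3*y
tr(b^3 a^2 b) = tr(b) tr(b^2 a^2 b) - tr(b^2 a^2)   [square of b] = x*y^3*z - x^2*y^2 - y^4 - 2*x*y*z + x^2 + 4*y^2 - 2
tr(a b^5 a) = tr(b) tr(b^3 a^2 b) - tr(b^3 a^2)   [square of b] = x*y^4*z - x^2*y^3 - y^5 - 3*x*y^2*z + 2*x^2*y + 5*y^3 + x*z - 5*y
tr(b^4 a b^2 a b) = tr(b) tr(a b^5 a b) - tr(a b^5 a)   [square of b] = y^5*z^2 - 2*x*y^4*z + x^2*y^3 - 3*y^3*z^2 + 5*x*y^2*z - 2*x^2*y - y^3 + y*z^2 - x*z + 3*y
apply: tr(a b a b a b) = tr(b a b a) tr(b a) - tr(a b)   [split at a repeated b] = z^3 - 3*z
use: tr(a b a b a) = tr(a) tr(b a b a) - tr(b a b)   [square of a] = x*z^2 - y*z - x
tr(a b a b^2 a b) = tr(b) tr(a b a b a b) - tr(a b a b a)   [square of b] = y*z^3 - x*z^2 - 2*y*z + x
use: tr(a b a b^2 a) = tr(a) tr(b a b^2 a) - tr(b a b^2)   [square of a] = x*y*z^2 - x^2*z - y^2*z + z
apply: tr(b a b^2 a b a b) = tr(b) tr(a b a b^2 a b) - tr(a b a b^2 a)   [square of b] = y^2*z^3 - 2*x*y*z^2 + x^2*z - y^2*z + x*y - z
tr(b^2 a b^2 a b a b) = tr(b) tr(b a b^2 a b a b) - tr(b a b^2 a b a)   [square of b] = y^3*z^3 - 2*x*y^2*z^2 + x^2*y*z - y^3*z - y*z^3 + x*y^2 + x*z^2 + y*z - x
apply: tr(b^4 a b^2 a b a) = tr(b) tr(b^2 a b^2 a b a b) - tr(b^2 a b^2 a b a)   [square of b] = y^4*z^3 - 2*x*y^3*z^2 + x^2*y^2*z - y^4*z - 2*y^2*z^3 + x*y^3 + 3*x*y*z^2 - x^2*z + 2*y^2*z - 2*x*y + z
apply: tr(b a^-1 b^4 a b^2 a) = tr(b^4 a b^2 a b) tr(a) - tr(b^4 a b^2 a b a)   [inverse elimination on a] = x*y^5*z^2 - 2*x^2*y^4*z - y^4*z^3 + x^3*y^3 - x*y^3*z^2 + 4*x^2*y^2*z + y^4*z + 2*y^2*z^3 - 2*x^3*y - 2*x*y^3 - 2*x*y*z^2 - 2*y^2*z + 5*x*y - z
apply: tr(b^2 a^-1 b a^-1 b^4 a) = tr(b a^-1 b^4 a b^2) tr(a) - tr(b a^-1 b^4 a b^2 a)   [inverse elimination on a] = x^2*y^6*z - x^3*y^5 - 2*x*y^5*z^2 - x^2*y^4*z + y^4*z^3 + 2*x^3*y^3 + 4*x*y^3*z^2 - 2*x^2*y^2*z - y^4*z - 2*y^2*z^3 + 2*x*y^3 + 2*y^2*z - 4*x*y + z
tr(b^4 a^-1 b^2 a^-1 b a^-1) = tr(b^2 a^-1 b a^-1 b^4) tr(a) - tr(b^2 a^-1 b a^-1 b^4 a)   [inverse elimination on a] = x^3*y^7 - 3*x^2*y^6*z - 4*x^3*y^5 + 3*x*y^5*z^2 + 10*x^2*y^4*z - y^4*z^3 + 4*x^3*y^3 - x*y^5 - 8*x*y^3*z^2 - 7*x^2*y^2*z + y^4*z + 2*y^2*z^3 - x^3*y + 3*x*y^3 + 3*x*y*z^2 + x^2*z - 2*y^2*z - x*y - z

x^3*y^7 - 3*x^2*y^6*z - 4*x^3*y^5 + 3*x*y^5*z^2 + 10*x^2*y^4*z - y^4*z^3 + 4*x^3*y^3 - x*y^5 - 8*x*y^3*z^2 - 7*x^2*y^2*z + y^4*z + 2*y^2*z^3 - x^3*y + 3*x*y^3 + 3*x*y*z^2 + x^2*z - 2*y^2*z - x*y - z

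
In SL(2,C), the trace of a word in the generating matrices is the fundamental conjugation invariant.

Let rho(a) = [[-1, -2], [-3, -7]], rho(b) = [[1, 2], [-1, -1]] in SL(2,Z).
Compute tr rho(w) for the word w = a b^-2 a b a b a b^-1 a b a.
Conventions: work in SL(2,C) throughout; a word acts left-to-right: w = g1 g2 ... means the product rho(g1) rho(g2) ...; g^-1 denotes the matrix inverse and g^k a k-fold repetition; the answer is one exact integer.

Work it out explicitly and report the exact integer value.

318

rho(a) = [[-1, -2], [-3, -7]]
... * rho(b^-1) = [[-1, -2], [1, 1]]  ->  [[-1, 0], [-4, -1]]
... * rho(b^-1) = [[-1, -2], [1, 1]]  ->  [[1, 2], [3, 7]]
... * rho(a) = [[-1, -2], [-3, -7]]  ->  [[-7, -16], [-24, -55]]
... * rho(b) = [[1, 2], [-1, -1]]  ->  [[9, 2], [31, 7]]
... * rho(a) = [[-1, -2], [-3, -7]]  ->  [[-15, -32], [-52, -111]]
... * rho(b) = [[1, 2], [-1, -1]]  ->  [[17, 2], [59, 7]]
... * rho(a) = [[-1, -2], [-3, -7]]  ->  [[-23, -48], [-80, -167]]
... * rho(b^-1) = [[-1, -2], [1, 1]]  ->  [[-25, -2], [-87, -7]]
... * rho(a) = [[-1, -2], [-3, -7]]  ->  [[31, 64], [108, 223]]
... * rho(b) = [[1, 2], [-1, -1]]  ->  [[-33, -2], [-115, -7]]
... * rho(a) = [[-1, -2], [-3, -7]]  ->  [[39, 80], [136, 279]]
tr = 39 + 279 = 318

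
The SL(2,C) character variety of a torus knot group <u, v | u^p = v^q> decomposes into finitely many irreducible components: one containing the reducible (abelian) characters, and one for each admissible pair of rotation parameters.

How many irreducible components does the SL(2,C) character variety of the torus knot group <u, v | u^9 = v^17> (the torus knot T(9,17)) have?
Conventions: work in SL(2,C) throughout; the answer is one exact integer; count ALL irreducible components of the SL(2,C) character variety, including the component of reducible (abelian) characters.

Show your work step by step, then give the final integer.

For T(9,17): irreducibility forces the central element u^9 = v^17 to one of +I, -I.
So on each irreducible component the traces are pinned: tr(u) = 2*cos(pi*alpha/9) with 1 <= alpha <= 8, tr(v) = 2*cos(pi*beta/17) with 1 <= beta <= 16.
u^9 = (-1)^alpha I and v^17 = (-1)^beta I must agree, so alpha and beta have equal parity.
count pairs: odd alpha (4 choices) x odd beta (8), plus even alpha (4) x even beta (8): 4*8 + 4*8 = 64.
That is 64 components of irreducible characters, and with the reducible (abelian) component the total is 65.

65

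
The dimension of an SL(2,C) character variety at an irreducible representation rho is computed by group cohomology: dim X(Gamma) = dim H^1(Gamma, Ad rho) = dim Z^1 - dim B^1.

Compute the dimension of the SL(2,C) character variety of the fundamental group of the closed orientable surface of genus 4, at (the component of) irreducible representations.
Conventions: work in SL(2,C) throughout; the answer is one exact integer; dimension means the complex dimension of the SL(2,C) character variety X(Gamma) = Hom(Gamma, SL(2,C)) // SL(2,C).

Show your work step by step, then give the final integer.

18

Gamma = pi_1(Sigma_4) = < a_1, b_1, ..., a_4, b_4 | prod [a_i, b_i] > has 2g = 8 generators and 1 relator.
Unconstrained cocycle data is one sl_2 vector per generator (24 dimensions), cut by the relator condition d_2(z) = 0.
H^2 = coker(d_2) is dual to H^0 = 0 at irreducible rho (Poincare duality), so d_2 is onto: dim Z^1 = 21.
Coboundaries contribute dim B^1 = 3 (injective at irreducible rho).
Hence dim X = 21 - 3 = 18.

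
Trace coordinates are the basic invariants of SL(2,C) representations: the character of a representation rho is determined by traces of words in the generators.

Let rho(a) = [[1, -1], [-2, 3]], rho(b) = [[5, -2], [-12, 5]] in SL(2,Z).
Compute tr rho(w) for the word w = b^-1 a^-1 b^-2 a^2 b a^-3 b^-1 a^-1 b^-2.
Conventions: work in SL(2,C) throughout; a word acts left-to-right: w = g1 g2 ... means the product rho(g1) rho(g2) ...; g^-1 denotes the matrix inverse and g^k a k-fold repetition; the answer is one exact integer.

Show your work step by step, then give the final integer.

rho(b^-1) = [[5, 2], [12, 5]]
... * rho(a^-1) = [[3, 1], [2, 1]]  ->  [[19, 7], [46, 17]]
... * rho(b^-1) = [[5, 2], [12, 5]]  ->  [[179, 73], [434, 177]]
... * rho(b^-1) = [[5, 2], [12, 5]]  ->  [[1771, 723], [4294, 1753]]
... * rho(a) = [[1, -1], [-2, 3]]  ->  [[325, 398], [788, 965]]
... * rho(a) = [[1, -1], [-2, 3]]  ->  [[-471, 869], [-1142, 2107]]
... * rho(b) = [[5, -2], [-12, 5]]  ->  [[-12783, 5287], [-30994, 12819]]
... * rho(a^-1) = [[3, 1], [2, 1]]  ->  [[-27775, -7496], [-67344, -18175]]
... * rho(a^-1) = [[3, 1], [2, 1]]  ->  [[-98317, -35271], [-238382, -85519]]
... * rho(a^-1) = [[3, 1], [2, 1]]  ->  [[-365493, -133588], [-886184, -323901]]
... * rho(b^-1) = [[5, 2], [12, 5]]  ->  [[-3430521, -1398926], [-8317732, -3391873]]
... * rho(a^-1) = [[3, 1], [2, 1]]  ->  [[-13089415, -4829447], [-31736942, -11709605]]
... * rho(b^-1) = [[5, 2], [12, 5]]  ->  [[-123400439, -50326065], [-299199970, -122021909]]
... * rho(b^-1) = [[5, 2], [12, 5]]  ->  [[-1220914975, -498431203], [-2960262758, -1208509485]]
tr = -1220914975 + -1208509485 = -2429424460

-2429424460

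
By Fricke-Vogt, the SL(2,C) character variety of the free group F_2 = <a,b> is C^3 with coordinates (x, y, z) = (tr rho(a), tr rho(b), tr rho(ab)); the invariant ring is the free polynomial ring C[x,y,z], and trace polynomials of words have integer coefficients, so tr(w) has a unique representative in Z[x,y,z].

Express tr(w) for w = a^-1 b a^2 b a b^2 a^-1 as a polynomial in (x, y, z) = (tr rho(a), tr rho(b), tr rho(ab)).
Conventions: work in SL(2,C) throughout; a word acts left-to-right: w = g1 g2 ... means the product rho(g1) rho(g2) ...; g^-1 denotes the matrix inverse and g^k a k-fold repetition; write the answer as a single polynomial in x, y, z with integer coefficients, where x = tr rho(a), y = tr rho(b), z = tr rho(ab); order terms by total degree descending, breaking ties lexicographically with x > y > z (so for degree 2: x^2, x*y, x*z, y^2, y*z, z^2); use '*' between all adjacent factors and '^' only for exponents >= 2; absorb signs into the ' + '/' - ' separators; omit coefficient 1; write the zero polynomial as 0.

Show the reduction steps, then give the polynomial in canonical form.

x^3*y^2*z^2 - x^4*y*z - x^2*y^3*z - x^2*y*z^3 + 3*x^2*y*z + y^3*z + x^3 + x*z^2 - 2*y*z - 3*x

tr(b a b a) = tr(b a)*tr(b a) - tr(1)   [split at repeated b] = z^2 - 2
tr(b a b) = tr(b)*tr(a b) - tr(a) = y*z - x
tr(a^2 b a b) = tr(a)*tr(b a b a) - tr(b a b) = x*z^2 - y*z - x
tr(a b a) = tr(a)*tr(b a) - tr(b) = x*z - y
tr(a^2 b a) = tr(a)*tr(a b a) - tr(a b) = x^2*z - x*y - z
tr(a^2 b a b^2) = tr(b)*tr(a^2 b a b) - tr(a^2 b a) = x*y*z^2 - x^2*z - y^2*z + z
tr(b a^2 b a b^2) = tr(b)*tr(a^2 b a b^2) - tr(a^2 b a b) = x*y^2*z^2 - x^2*y*z - y^3*z - x*z^2 + 2*y*z + x
tr(a b a b a b) = tr(a b a b)*tr(a b) - tr(b a)   [split at repeated a] = z^3 - 3*z
tr(b a b^2 a b a) = tr(b)*tr(a b a b a b) - tr(a b a b a) = y*z^3 - x*z^2 - 2*y*z + x
tr(a b^2 a b) = tr(b)*tr(a b a b) - tr(a b a) = y*z^2 - x*z - y
tr(b^2) = tr(b)*tr(b) - tr(1) = y^2 - 2
tr(a b^2 a) = tr(a)*tr(b^2 a) - tr(b^2) = x*y*z - x^2 - y^2 + 2
tr(b a b^2 a b) = tr(b)*tr(a b^2 a b) - tr(a b^2 a) = y^2*z^2 - 2*x*y*z + x^2 - 2
tr(b a^2 b a b^2 a) = tr(a)*tr(b a b^2 a b a) - tr(b a b^2 a b) = x*y*z^3 - x^2*z^2 - y^2*z^2 + 2
tr(b a^2 b a b^2 a^-1) = tr(b a^2 b a b^2)*tr(a) - tr(b a^2 b a b^2 a) = x^2*y^2*z^2 - x^3*y*z - x*y^3*z - x*y*z^3 + y^2*z^2 + 2*x*y*z + x^2 - 2
tr(a^-1 b a^2 b a b^2 a^-1) = tr(b a^2 b a b^2 a^-1)*tr(a) - tr(b a^2 b a b^2) = x^3*y^2*z^2 - x^4*y*z - x^2*y^3*z - x^2*y*z^3 + 3*x^2*y*z + y^3*z + x^3 + x*z^2 - 2*y*z - 3*x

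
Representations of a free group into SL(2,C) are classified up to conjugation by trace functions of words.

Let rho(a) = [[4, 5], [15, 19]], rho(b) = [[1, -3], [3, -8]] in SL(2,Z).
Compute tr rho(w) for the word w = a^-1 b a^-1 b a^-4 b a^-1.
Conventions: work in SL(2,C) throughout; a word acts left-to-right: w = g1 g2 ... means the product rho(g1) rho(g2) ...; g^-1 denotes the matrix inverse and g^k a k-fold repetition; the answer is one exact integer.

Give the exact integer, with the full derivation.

rho(a^-1) = [[19, -5], [-15, 4]]
... * rho(b) = [[1, -3], [3, -8]]  ->  [[4, -17], [-3, 13]]
... * rho(a^-1) = [[19, -5], [-15, 4]]  ->  [[331, -88], [-252, 67]]
... * rho(b) = [[1, -3], [3, -8]]  ->  [[67, -289], [-51, 220]]
... * rho(a^-1) = [[19, -5], [-15, 4]]  ->  [[5608, -1491], [-4269, 1135]]
... * rho(a^-1) = [[19, -5], [-15, 4]]  ->  [[128917, -34004], [-98136, 25885]]
... * rho(a^-1) = [[19, -5], [-15, 4]]  ->  [[2959483, -780601], [-2252859, 594220]]
... * rho(a^-1) = [[19, -5], [-15, 4]]  ->  [[67939192, -17919819], [-51717621, 13641175]]
... * rho(b) = [[1, -3], [3, -8]]  ->  [[14179735, -60459024], [-10794096, 46023463]]
... * rho(a^-1) = [[19, -5], [-15, 4]]  ->  [[1176300325, -312734771], [-895439769, 238064332]]
tr = 1176300325 + 238064332 = 1414364657

1414364657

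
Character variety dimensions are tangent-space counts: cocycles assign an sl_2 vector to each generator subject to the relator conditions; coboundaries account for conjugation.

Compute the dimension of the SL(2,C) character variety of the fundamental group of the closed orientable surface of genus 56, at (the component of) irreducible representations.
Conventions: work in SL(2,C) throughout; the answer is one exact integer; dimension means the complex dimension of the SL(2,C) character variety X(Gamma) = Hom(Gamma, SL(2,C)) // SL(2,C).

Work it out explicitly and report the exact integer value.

330

pi_1 of the closed genus-56 surface has 112 generators bound by the single product-of-commutators relator.
Unconstrained cocycle data is one sl_2 vector per generator (336 dimensions), cut by the relator condition d_2(z) = 0.
H^2 = coker(d_2) is dual to H^0 = 0 at irreducible rho (Poincare duality), so d_2 is onto: dim Z^1 = 333.
Coboundaries contribute dim B^1 = 3 (injective at irreducible rho).
Hence dim X = 333 - 3 = 330.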